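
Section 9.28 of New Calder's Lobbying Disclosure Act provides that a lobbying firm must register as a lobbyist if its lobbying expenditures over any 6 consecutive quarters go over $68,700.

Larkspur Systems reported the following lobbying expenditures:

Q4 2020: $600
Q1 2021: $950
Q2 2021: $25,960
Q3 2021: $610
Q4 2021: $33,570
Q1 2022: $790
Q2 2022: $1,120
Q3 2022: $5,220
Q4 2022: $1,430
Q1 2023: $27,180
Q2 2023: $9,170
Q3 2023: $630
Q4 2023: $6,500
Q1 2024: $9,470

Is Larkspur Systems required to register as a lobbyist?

Yes

Q4 2020–Q1 2022: $600 + $950 + $25,960 + $610 + $33,570 + $790 = $62,480 (under)
Q1 2021–Q2 2022: $950 + $25,960 + $610 + $33,570 + $790 + $1,120 = $63,000 (under)
Q2 2021–Q3 2022: $25,960 + $610 + $33,570 + $790 + $1,120 + $5,220 = $67,270 (under)
Q3 2021–Q4 2022: $610 + $33,570 + $790 + $1,120 + $5,220 + $1,430 = $42,740 (under)
Q4 2021–Q1 2023: $33,570 + $790 + $1,120 + $5,220 + $1,430 + $27,180 = $69,310 (over)
Q1 2022–Q2 2023: $790 + $1,120 + $5,220 + $1,430 + $27,180 + $9,170 = $44,910 (under)
Q2 2022–Q3 2023: $1,120 + $5,220 + $1,430 + $27,180 + $9,170 + $630 = $44,750 (under)
Q3 2022–Q4 2023: $5,220 + $1,430 + $27,180 + $9,170 + $630 + $6,500 = $50,130 (under)
Q4 2022–Q1 2024: $1,430 + $27,180 + $9,170 + $630 + $6,500 + $9,470 = $54,380 (under)
At least one window exceeds $68,700.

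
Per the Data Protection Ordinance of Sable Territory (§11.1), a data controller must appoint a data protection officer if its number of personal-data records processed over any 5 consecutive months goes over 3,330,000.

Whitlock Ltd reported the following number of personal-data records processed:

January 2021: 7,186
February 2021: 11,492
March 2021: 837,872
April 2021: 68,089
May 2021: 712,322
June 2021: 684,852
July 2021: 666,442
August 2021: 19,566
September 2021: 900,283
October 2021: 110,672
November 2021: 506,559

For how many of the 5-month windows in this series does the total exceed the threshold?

0

January 2021–May 2021: 7,186 + 11,492 + 837,872 + 68,089 + 712,322 = 1,636,961 (under)
February 2021–June 2021: 11,492 + 837,872 + 68,089 + 712,322 + 684,852 = 2,314,627 (under)
March 2021–July 2021: 837,872 + 68,089 + 712,322 + 684,852 + 666,442 = 2,969,577 (under)
April 2021–August 2021: 68,089 + 712,322 + 684,852 + 666,442 + 19,566 = 2,151,271 (under)
May 2021–September 2021: 712,322 + 684,852 + 666,442 + 19,566 + 900,283 = 2,983,465 (under)
June 2021–October 2021: 684,852 + 666,442 + 19,566 + 900,283 + 110,672 = 2,381,815 (under)
July 2021–November 2021: 666,442 + 19,566 + 900,283 + 110,672 + 506,559 = 2,203,522 (under)
0 windows exceed the threshold.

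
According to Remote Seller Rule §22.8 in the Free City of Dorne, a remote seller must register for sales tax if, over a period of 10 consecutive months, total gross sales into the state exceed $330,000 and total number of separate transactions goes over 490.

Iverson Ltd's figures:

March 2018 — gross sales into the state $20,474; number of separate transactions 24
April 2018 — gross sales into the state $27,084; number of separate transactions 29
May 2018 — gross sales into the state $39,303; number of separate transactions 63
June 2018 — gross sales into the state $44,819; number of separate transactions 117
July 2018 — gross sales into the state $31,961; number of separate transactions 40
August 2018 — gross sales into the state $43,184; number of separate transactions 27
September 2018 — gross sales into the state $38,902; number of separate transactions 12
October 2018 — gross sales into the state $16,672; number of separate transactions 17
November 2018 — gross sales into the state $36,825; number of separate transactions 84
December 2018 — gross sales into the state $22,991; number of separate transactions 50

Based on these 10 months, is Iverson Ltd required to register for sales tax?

No

Total gross sales into the state: $20,474 + $27,084 + $39,303 + $44,819 + $31,961 + $43,184 + $38,902 + $16,672 + $36,825 + $22,991 = $322,215 (≤ $330,000).
Total number of separate transactions: 24 + 29 + 63 + 117 + 40 + 27 + 12 + 17 + 84 + 50 = 463 (≤ 490).
The test is 'and': the rule requires both, and at least one is not exceeded.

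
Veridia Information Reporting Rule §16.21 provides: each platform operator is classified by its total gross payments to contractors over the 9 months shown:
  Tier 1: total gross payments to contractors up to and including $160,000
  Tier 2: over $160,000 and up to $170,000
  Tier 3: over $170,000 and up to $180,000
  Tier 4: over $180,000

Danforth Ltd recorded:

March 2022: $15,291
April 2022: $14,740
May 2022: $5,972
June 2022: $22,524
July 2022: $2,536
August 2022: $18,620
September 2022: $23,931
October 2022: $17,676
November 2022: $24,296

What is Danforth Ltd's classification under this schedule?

Total gross payments to contractors: $15,291 + $14,740 + $5,972 + $22,524 + $2,536 + $18,620 + $23,931 + $17,676 + $24,296 = $145,586.
$145,586 ≤ $160,000, so Tier 1 applies.

Tier 1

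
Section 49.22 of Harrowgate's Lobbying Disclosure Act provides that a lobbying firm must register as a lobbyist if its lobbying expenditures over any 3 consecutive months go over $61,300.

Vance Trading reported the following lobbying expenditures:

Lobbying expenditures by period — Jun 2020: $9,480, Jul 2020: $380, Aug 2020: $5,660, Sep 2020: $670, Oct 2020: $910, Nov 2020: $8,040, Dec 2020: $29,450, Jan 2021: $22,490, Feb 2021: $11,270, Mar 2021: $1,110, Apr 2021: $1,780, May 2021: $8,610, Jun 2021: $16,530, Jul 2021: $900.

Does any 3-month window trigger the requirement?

Yes

Jun 2020–Aug 2020: $9,480 + $380 + $5,660 = $15,520 (under)
Jul 2020–Sep 2020: $380 + $5,660 + $670 = $6,710 (under)
Aug 2020–Oct 2020: $5,660 + $670 + $910 = $7,240 (under)
Sep 2020–Nov 2020: $670 + $910 + $8,040 = $9,620 (under)
Oct 2020–Dec 2020: $910 + $8,040 + $29,450 = $38,400 (under)
Nov 2020–Jan 2021: $8,040 + $29,450 + $22,490 = $59,980 (under)
Dec 2020–Feb 2021: $29,450 + $22,490 + $11,270 = $63,210 (over)
Jan 2021–Mar 2021: $22,490 + $11,270 + $1,110 = $34,870 (under)
Feb 2021–Apr 2021: $11,270 + $1,110 + $1,780 = $14,160 (under)
Mar 2021–May 2021: $1,110 + $1,780 + $8,610 = $11,500 (under)
Apr 2021–Jun 2021: $1,780 + $8,610 + $16,530 = $26,920 (under)
May 2021–Jul 2021: $8,610 + $16,530 + $900 = $26,040 (under)
At least one window exceeds $61,300.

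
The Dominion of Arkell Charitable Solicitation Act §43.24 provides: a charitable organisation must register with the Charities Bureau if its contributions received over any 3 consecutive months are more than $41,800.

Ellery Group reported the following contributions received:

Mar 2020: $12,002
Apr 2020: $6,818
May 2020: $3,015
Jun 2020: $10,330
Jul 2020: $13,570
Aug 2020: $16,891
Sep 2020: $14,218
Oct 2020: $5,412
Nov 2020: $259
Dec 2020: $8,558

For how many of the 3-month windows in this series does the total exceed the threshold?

1

Mar 2020–May 2020: $12,002 + $6,818 + $3,015 = $21,835 (under)
Apr 2020–Jun 2020: $6,818 + $3,015 + $10,330 = $20,163 (under)
May 2020–Jul 2020: $3,015 + $10,330 + $13,570 = $26,915 (under)
Jun 2020–Aug 2020: $10,330 + $13,570 + $16,891 = $40,791 (under)
Jul 2020–Sep 2020: $13,570 + $16,891 + $14,218 = $44,679 (over)
Aug 2020–Oct 2020: $16,891 + $14,218 + $5,412 = $36,521 (under)
Sep 2020–Nov 2020: $14,218 + $5,412 + $259 = $19,889 (under)
Oct 2020–Dec 2020: $5,412 + $259 + $8,558 = $14,229 (under)
1 window exceeds the threshold.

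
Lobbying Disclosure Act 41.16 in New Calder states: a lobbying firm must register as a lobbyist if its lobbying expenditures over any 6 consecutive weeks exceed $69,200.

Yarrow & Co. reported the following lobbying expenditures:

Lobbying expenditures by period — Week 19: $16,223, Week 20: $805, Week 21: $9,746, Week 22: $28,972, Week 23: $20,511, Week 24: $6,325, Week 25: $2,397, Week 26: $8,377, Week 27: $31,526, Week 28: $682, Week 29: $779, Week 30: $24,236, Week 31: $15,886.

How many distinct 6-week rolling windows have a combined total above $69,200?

5

Week 19–Week 24: $16,223 + $805 + $9,746 + $28,972 + $20,511 + $6,325 = $82,582 (over)
Week 20–Week 25: $805 + $9,746 + $28,972 + $20,511 + $6,325 + $2,397 = $68,756 (under)
Week 21–Week 26: $9,746 + $28,972 + $20,511 + $6,325 + $2,397 + $8,377 = $76,328 (over)
Week 22–Week 27: $28,972 + $20,511 + $6,325 + $2,397 + $8,377 + $31,526 = $98,108 (over)
Week 23–Week 28: $20,511 + $6,325 + $2,397 + $8,377 + $31,526 + $682 = $69,818 (over)
Week 24–Week 29: $6,325 + $2,397 + $8,377 + $31,526 + $682 + $779 = $50,086 (under)
Week 25–Week 30: $2,397 + $8,377 + $31,526 + $682 + $779 + $24,236 = $67,997 (under)
Week 26–Week 31: $8,377 + $31,526 + $682 + $779 + $24,236 + $15,886 = $81,486 (over)
5 windows exceed the threshold.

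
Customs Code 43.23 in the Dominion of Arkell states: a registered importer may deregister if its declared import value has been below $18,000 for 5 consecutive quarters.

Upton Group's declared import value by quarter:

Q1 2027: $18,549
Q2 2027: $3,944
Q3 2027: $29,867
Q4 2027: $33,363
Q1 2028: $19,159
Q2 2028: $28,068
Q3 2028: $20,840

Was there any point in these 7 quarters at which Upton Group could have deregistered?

Quarters below $18,000: Q2 2027.
Longest run of consecutive quarters below the threshold: 1.
1 < 5, so Upton Group never became eligible.

No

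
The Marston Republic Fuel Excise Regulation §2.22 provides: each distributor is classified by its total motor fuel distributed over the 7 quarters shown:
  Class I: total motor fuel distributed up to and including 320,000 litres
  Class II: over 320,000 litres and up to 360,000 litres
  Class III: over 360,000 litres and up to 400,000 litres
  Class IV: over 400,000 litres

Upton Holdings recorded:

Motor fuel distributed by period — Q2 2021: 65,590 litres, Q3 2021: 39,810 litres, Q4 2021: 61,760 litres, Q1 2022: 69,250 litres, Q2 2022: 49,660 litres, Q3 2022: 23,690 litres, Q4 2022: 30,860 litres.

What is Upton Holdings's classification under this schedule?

Class II

Total motor fuel distributed: 65,590 litres + 39,810 litres + 61,760 litres + 69,250 litres + 49,660 litres + 23,690 litres + 30,860 litres = 340,620 litres.
320,000 litres < 340,620 litres ≤ 360,000 litres, so Class II applies.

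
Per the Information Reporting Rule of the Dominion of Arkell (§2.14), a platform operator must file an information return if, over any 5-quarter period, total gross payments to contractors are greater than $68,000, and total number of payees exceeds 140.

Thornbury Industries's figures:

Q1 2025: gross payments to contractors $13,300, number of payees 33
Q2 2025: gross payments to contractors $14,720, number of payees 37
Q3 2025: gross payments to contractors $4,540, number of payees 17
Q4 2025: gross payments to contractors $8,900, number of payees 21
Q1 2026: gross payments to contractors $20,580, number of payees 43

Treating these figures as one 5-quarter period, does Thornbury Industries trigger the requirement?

No

Total gross payments to contractors: $13,300 + $14,720 + $4,540 + $8,900 + $20,580 = $62,040 (≤ $68,000).
Total number of payees: 33 + 37 + 17 + 21 + 43 = 151 (> 140).
The test is 'and': the rule requires both, and at least one is not exceeded.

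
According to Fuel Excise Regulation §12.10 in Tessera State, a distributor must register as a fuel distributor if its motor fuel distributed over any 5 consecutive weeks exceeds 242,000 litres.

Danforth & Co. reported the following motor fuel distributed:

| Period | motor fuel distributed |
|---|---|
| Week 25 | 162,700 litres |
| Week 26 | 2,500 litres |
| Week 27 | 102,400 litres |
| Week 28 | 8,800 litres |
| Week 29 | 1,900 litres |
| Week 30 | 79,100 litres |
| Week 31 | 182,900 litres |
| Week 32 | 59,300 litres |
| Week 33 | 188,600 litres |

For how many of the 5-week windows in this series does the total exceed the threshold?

4

Week 25–Week 29: 162,700 litres + 2,500 litres + 102,400 litres + 8,800 litres + 1,900 litres = 278,300 litres (over)
Week 26–Week 30: 2,500 litres + 102,400 litres + 8,800 litres + 1,900 litres + 79,100 litres = 194,700 litres (under)
Week 27–Week 31: 102,400 litres + 8,800 litres + 1,900 litres + 79,100 litres + 182,900 litres = 375,100 litres (over)
Week 28–Week 32: 8,800 litres + 1,900 litres + 79,100 litres + 182,900 litres + 59,300 litres = 332,000 litres (over)
Week 29–Week 33: 1,900 litres + 79,100 litres + 182,900 litres + 59,300 litres + 188,600 litres = 511,800 litres (over)
4 windows exceed the threshold.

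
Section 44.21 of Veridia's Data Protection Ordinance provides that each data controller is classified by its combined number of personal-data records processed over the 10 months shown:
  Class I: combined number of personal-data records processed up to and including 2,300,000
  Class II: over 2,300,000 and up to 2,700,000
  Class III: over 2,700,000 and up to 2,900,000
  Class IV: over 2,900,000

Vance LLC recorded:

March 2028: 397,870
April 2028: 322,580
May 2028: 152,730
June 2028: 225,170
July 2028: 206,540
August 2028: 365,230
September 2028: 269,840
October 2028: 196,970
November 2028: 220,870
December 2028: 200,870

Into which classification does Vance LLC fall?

Combined number of personal-data records processed: 397,870 + 322,580 + 152,730 + 225,170 + 206,540 + 365,230 + 269,840 + 196,970 + 220,870 + 200,870 = 2,558,670.
2,300,000 < 2,558,670 ≤ 2,700,000, so Class II applies.

Class II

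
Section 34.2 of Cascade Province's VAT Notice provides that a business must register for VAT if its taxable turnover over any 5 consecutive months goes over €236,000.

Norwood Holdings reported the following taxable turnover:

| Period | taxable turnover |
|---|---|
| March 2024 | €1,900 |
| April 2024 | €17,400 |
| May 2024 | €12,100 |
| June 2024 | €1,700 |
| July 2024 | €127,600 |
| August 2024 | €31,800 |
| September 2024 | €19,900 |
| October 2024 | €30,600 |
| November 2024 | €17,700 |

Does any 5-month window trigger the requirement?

March 2024–July 2024: €1,900 + €17,400 + €12,100 + €1,700 + €127,600 = €160,700 (under)
April 2024–August 2024: €17,400 + €12,100 + €1,700 + €127,600 + €31,800 = €190,600 (under)
May 2024–September 2024: €12,100 + €1,700 + €127,600 + €31,800 + €19,900 = €193,100 (under)
June 2024–October 2024: €1,700 + €127,600 + €31,800 + €19,900 + €30,600 = €211,600 (under)
July 2024–November 2024: €127,600 + €31,800 + €19,900 + €30,600 + €17,700 = €227,600 (under)
No window exceeds €236,000.

No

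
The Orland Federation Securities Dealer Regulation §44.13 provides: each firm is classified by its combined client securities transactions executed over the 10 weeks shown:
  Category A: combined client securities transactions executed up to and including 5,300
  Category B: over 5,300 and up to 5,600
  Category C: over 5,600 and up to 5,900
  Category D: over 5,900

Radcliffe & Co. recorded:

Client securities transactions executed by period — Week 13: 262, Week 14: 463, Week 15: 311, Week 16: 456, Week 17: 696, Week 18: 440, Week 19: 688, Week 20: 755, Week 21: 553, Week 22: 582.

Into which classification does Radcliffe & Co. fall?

Combined client securities transactions executed: 262 + 463 + 311 + 456 + 696 + 440 + 688 + 755 + 553 + 582 = 5,206.
5,206 ≤ 5,300, so Category A applies.

Category A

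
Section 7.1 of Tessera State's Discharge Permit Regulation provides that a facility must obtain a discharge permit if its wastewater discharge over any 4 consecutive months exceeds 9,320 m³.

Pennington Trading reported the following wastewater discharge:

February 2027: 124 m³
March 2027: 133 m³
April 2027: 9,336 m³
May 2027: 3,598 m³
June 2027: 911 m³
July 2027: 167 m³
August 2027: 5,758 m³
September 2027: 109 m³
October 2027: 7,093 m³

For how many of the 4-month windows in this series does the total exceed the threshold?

February 2027–May 2027: 124 m³ + 133 m³ + 9,336 m³ + 3,598 m³ = 13,191 m³ (over)
March 2027–June 2027: 133 m³ + 9,336 m³ + 3,598 m³ + 911 m³ = 13,978 m³ (over)
April 2027–July 2027: 9,336 m³ + 3,598 m³ + 911 m³ + 167 m³ = 14,012 m³ (over)
May 2027–August 2027: 3,598 m³ + 911 m³ + 167 m³ + 5,758 m³ = 10,434 m³ (over)
June 2027–September 2027: 911 m³ + 167 m³ + 5,758 m³ + 109 m³ = 6,945 m³ (under)
July 2027–October 2027: 167 m³ + 5,758 m³ + 109 m³ + 7,093 m³ = 13,127 m³ (over)
5 windows exceed the threshold.

5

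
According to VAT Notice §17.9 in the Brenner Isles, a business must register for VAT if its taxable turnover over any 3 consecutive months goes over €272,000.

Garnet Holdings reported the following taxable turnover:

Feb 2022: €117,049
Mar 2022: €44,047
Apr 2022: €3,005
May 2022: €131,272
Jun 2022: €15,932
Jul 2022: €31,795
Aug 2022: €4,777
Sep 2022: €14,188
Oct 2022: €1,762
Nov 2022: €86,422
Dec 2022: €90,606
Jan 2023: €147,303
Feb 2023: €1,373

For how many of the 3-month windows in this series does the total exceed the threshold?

1

Feb 2022–Apr 2022: €117,049 + €44,047 + €3,005 = €164,101 (under)
Mar 2022–May 2022: €44,047 + €3,005 + €131,272 = €178,324 (under)
Apr 2022–Jun 2022: €3,005 + €131,272 + €15,932 = €150,209 (under)
May 2022–Jul 2022: €131,272 + €15,932 + €31,795 = €178,999 (under)
Jun 2022–Aug 2022: €15,932 + €31,795 + €4,777 = €52,504 (under)
Jul 2022–Sep 2022: €31,795 + €4,777 + €14,188 = €50,760 (under)
Aug 2022–Oct 2022: €4,777 + €14,188 + €1,762 = €20,727 (under)
Sep 2022–Nov 2022: €14,188 + €1,762 + €86,422 = €102,372 (under)
Oct 2022–Dec 2022: €1,762 + €86,422 + €90,606 = €178,790 (under)
Nov 2022–Jan 2023: €86,422 + €90,606 + €147,303 = €324,331 (over)
Dec 2022–Feb 2023: €90,606 + €147,303 + €1,373 = €239,282 (under)
1 window exceeds the threshold.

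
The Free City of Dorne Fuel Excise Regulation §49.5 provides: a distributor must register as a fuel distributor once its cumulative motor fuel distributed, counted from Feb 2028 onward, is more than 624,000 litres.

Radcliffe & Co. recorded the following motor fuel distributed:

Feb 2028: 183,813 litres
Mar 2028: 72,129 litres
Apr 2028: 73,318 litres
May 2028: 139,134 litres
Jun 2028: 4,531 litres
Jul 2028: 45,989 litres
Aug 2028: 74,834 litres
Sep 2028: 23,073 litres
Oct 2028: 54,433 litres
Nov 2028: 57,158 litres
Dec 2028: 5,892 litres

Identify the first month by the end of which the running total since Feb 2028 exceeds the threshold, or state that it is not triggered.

Through Feb 2028: 183,813 litres
Through Mar 2028: 255,942 litres
Through Apr 2028: 329,260 litres
Through May 2028: 468,394 litres
Through Jun 2028: 472,925 litres
Through Jul 2028: 518,914 litres
Through Aug 2028: 593,748 litres
Through Sep 2028: 616,821 litres
Through Oct 2028: 671,254 litres ← exceeds threshold

Oct 2028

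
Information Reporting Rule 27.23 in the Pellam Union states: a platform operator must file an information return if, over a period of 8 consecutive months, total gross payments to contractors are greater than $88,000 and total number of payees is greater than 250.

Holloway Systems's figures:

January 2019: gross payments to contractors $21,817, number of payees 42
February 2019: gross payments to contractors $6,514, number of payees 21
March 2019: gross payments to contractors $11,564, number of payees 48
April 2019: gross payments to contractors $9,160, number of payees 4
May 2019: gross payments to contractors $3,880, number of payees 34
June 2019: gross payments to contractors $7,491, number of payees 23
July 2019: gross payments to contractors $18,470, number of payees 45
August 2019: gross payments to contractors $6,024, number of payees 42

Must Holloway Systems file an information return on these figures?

Total gross payments to contractors: $21,817 + $6,514 + $11,564 + $9,160 + $3,880 + $7,491 + $18,470 + $6,024 = $84,920 (≤ $88,000).
Total number of payees: 42 + 21 + 48 + 4 + 34 + 23 + 45 + 42 = 259 (> 250).
The test is 'and': the rule requires both, and at least one is not exceeded.

No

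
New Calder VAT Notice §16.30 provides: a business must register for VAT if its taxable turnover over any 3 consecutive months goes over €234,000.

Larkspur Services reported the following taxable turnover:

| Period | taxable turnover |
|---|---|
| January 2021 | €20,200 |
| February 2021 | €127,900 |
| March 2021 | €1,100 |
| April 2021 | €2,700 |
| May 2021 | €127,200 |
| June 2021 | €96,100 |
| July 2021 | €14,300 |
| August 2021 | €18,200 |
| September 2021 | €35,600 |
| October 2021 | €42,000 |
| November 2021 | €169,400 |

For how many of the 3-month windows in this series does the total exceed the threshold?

2

January 2021–March 2021: €20,200 + €127,900 + €1,100 = €149,200 (under)
February 2021–April 2021: €127,900 + €1,100 + €2,700 = €131,700 (under)
March 2021–May 2021: €1,100 + €2,700 + €127,200 = €131,000 (under)
April 2021–June 2021: €2,700 + €127,200 + €96,100 = €226,000 (under)
May 2021–July 2021: €127,200 + €96,100 + €14,300 = €237,600 (over)
June 2021–August 2021: €96,100 + €14,300 + €18,200 = €128,600 (under)
July 2021–September 2021: €14,300 + €18,200 + €35,600 = €68,100 (under)
August 2021–October 2021: €18,200 + €35,600 + €42,000 = €95,800 (under)
September 2021–November 2021: €35,600 + €42,000 + €169,400 = €247,000 (over)
2 windows exceed the threshold.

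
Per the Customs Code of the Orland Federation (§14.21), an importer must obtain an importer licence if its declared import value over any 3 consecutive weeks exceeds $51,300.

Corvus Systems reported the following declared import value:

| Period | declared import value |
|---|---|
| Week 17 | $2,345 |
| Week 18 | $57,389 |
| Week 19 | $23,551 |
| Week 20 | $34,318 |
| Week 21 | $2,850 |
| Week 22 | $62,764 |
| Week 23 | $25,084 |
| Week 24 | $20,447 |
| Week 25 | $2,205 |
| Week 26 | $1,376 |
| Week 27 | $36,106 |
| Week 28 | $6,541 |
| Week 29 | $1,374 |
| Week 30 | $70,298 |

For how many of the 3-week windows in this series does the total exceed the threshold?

7

Week 17–Week 19: $2,345 + $57,389 + $23,551 = $83,285 (over)
Week 18–Week 20: $57,389 + $23,551 + $34,318 = $115,258 (over)
Week 19–Week 21: $23,551 + $34,318 + $2,850 = $60,719 (over)
Week 20–Week 22: $34,318 + $2,850 + $62,764 = $99,932 (over)
Week 21–Week 23: $2,850 + $62,764 + $25,084 = $90,698 (over)
Week 22–Week 24: $62,764 + $25,084 + $20,447 = $108,295 (over)
Week 23–Week 25: $25,084 + $20,447 + $2,205 = $47,736 (under)
Week 24–Week 26: $20,447 + $2,205 + $1,376 = $24,028 (under)
Week 25–Week 27: $2,205 + $1,376 + $36,106 = $39,687 (under)
Week 26–Week 28: $1,376 + $36,106 + $6,541 = $44,023 (under)
Week 27–Week 29: $36,106 + $6,541 + $1,374 = $44,021 (under)
Week 28–Week 30: $6,541 + $1,374 + $70,298 = $78,213 (over)
7 windows exceed the threshold.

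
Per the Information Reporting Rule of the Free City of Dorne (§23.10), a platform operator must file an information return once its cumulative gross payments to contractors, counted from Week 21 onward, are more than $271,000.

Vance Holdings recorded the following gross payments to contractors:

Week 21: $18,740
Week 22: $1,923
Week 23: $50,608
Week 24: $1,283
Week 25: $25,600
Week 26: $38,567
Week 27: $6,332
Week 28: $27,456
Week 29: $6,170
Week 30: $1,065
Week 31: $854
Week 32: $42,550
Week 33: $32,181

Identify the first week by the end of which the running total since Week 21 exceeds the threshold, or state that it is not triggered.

Not triggered

Through Week 21: $18,740
Through Week 22: $20,663
Through Week 23: $71,271
Through Week 24: $72,554
Through Week 25: $98,154
Through Week 26: $136,721
Through Week 27: $143,053
Through Week 28: $170,509
Through Week 29: $176,679
Through Week 30: $177,744
Through Week 31: $178,598
Through Week 32: $221,148
Through Week 33: $253,329
Final cumulative total $253,329 ≤ $271,000; the threshold is never exceeded.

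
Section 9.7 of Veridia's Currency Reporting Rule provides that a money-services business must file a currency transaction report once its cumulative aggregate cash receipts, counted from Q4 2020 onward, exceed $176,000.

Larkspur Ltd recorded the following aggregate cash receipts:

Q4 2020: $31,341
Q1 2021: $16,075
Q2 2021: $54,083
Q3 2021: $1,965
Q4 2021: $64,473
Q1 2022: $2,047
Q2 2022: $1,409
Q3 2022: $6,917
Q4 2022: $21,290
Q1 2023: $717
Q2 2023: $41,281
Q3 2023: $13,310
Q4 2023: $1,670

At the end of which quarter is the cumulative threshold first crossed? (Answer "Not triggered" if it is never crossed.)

Through Q4 2020: $31,341
Through Q1 2021: $47,416
Through Q2 2021: $101,499
Through Q3 2021: $103,464
Through Q4 2021: $167,937
Through Q1 2022: $169,984
Through Q2 2022: $171,393
Through Q3 2022: $178,310 ← exceeds threshold

Q3 2022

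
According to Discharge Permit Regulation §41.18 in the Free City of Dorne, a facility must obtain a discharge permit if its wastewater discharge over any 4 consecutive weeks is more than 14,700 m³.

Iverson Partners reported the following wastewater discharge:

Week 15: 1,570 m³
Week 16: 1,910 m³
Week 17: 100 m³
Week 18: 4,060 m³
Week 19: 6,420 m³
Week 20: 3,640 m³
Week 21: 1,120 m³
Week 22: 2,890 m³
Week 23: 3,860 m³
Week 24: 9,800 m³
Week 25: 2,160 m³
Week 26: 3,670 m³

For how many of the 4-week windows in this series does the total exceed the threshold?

4

Week 15–Week 18: 1,570 m³ + 1,910 m³ + 100 m³ + 4,060 m³ = 7,640 m³ (under)
Week 16–Week 19: 1,910 m³ + 100 m³ + 4,060 m³ + 6,420 m³ = 12,490 m³ (under)
Week 17–Week 20: 100 m³ + 4,060 m³ + 6,420 m³ + 3,640 m³ = 14,220 m³ (under)
Week 18–Week 21: 4,060 m³ + 6,420 m³ + 3,640 m³ + 1,120 m³ = 15,240 m³ (over)
Week 19–Week 22: 6,420 m³ + 3,640 m³ + 1,120 m³ + 2,890 m³ = 14,070 m³ (under)
Week 20–Week 23: 3,640 m³ + 1,120 m³ + 2,890 m³ + 3,860 m³ = 11,510 m³ (under)
Week 21–Week 24: 1,120 m³ + 2,890 m³ + 3,860 m³ + 9,800 m³ = 17,670 m³ (over)
Week 22–Week 25: 2,890 m³ + 3,860 m³ + 9,800 m³ + 2,160 m³ = 18,710 m³ (over)
Week 23–Week 26: 3,860 m³ + 9,800 m³ + 2,160 m³ + 3,670 m³ = 19,490 m³ (over)
4 windows exceed the threshold.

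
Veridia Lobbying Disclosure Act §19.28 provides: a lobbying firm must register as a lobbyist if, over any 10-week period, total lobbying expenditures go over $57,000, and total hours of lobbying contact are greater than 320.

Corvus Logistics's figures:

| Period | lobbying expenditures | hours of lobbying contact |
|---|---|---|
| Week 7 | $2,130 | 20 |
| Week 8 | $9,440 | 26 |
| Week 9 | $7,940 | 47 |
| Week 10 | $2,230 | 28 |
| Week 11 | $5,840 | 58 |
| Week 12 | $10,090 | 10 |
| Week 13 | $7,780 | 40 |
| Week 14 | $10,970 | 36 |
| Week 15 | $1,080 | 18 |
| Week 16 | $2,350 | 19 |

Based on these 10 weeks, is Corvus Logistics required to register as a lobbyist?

Total lobbying expenditures: $2,130 + $9,440 + $7,940 + $2,230 + $5,840 + $10,090 + $7,780 + $10,970 + $1,080 + $2,350 = $59,850 (> $57,000).
Total hours of lobbying contact: 20 + 26 + 47 + 28 + 58 + 10 + 40 + 36 + 18 + 19 = 302 (≤ 320).
The test is 'and': the rule requires both, and at least one is not exceeded.

No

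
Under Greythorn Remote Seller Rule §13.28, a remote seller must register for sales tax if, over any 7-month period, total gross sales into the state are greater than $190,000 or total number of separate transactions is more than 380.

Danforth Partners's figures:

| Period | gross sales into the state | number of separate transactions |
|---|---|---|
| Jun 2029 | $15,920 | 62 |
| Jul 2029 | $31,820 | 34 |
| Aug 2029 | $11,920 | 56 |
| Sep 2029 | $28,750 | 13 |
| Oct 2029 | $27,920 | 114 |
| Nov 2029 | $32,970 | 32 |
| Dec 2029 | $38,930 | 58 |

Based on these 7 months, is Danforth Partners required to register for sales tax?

No

Total gross sales into the state: $15,920 + $31,820 + $11,920 + $28,750 + $27,920 + $32,970 + $38,930 = $188,230 (≤ $190,000).
Total number of separate transactions: 62 + 34 + 56 + 13 + 114 + 32 + 58 = 369 (≤ 380).
The test is 'or': neither threshold is exceeded.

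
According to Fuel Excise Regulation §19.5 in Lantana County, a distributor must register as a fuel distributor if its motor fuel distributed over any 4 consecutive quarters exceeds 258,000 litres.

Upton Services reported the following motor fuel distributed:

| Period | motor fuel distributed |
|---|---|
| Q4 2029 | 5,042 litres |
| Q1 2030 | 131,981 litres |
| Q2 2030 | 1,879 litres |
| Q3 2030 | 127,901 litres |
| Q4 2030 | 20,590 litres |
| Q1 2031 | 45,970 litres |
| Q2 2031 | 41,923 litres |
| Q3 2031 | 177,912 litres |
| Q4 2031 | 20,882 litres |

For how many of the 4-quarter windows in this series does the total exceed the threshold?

Q4 2029–Q3 2030: 5,042 litres + 131,981 litres + 1,879 litres + 127,901 litres = 266,803 litres (over)
Q1 2030–Q4 2030: 131,981 litres + 1,879 litres + 127,901 litres + 20,590 litres = 282,351 litres (over)
Q2 2030–Q1 2031: 1,879 litres + 127,901 litres + 20,590 litres + 45,970 litres = 196,340 litres (under)
Q3 2030–Q2 2031: 127,901 litres + 20,590 litres + 45,970 litres + 41,923 litres = 236,384 litres (under)
Q4 2030–Q3 2031: 20,590 litres + 45,970 litres + 41,923 litres + 177,912 litres = 286,395 litres (over)
Q1 2031–Q4 2031: 45,970 litres + 41,923 litres + 177,912 litres + 20,882 litres = 286,687 litres (over)
4 windows exceed the threshold.

4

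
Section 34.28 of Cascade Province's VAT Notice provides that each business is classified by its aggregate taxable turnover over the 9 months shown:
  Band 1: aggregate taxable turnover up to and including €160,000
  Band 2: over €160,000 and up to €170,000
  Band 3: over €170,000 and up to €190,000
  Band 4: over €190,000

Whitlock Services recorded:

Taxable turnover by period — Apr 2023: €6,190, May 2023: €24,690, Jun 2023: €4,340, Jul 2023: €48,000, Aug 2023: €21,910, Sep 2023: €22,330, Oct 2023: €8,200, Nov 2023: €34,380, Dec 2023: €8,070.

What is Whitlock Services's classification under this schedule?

Band 3

Aggregate taxable turnover: €6,190 + €24,690 + €4,340 + €48,000 + €21,910 + €22,330 + €8,200 + €34,380 + €8,070 = €178,110.
€170,000 < €178,110 ≤ €190,000, so Band 3 applies.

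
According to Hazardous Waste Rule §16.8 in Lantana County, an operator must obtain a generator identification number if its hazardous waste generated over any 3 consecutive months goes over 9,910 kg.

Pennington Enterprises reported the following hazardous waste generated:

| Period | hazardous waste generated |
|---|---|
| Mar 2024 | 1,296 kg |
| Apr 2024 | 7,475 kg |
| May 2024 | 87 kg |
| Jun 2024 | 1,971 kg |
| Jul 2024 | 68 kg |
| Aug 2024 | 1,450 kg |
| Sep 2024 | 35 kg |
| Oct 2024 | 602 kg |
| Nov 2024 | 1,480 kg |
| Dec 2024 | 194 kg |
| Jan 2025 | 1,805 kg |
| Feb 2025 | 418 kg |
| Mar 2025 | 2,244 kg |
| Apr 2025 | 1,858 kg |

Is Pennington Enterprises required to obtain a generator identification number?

No

Mar 2024–May 2024: 1,296 kg + 7,475 kg + 87 kg = 8,858 kg (under)
Apr 2024–Jun 2024: 7,475 kg + 87 kg + 1,971 kg = 9,533 kg (under)
May 2024–Jul 2024: 87 kg + 1,971 kg + 68 kg = 2,126 kg (under)
Jun 2024–Aug 2024: 1,971 kg + 68 kg + 1,450 kg = 3,489 kg (under)
Jul 2024–Sep 2024: 68 kg + 1,450 kg + 35 kg = 1,553 kg (under)
Aug 2024–Oct 2024: 1,450 kg + 35 kg + 602 kg = 2,087 kg (under)
Sep 2024–Nov 2024: 35 kg + 602 kg + 1,480 kg = 2,117 kg (under)
Oct 2024–Dec 2024: 602 kg + 1,480 kg + 194 kg = 2,276 kg (under)
Nov 2024–Jan 2025: 1,480 kg + 194 kg + 1,805 kg = 3,479 kg (under)
Dec 2024–Feb 2025: 194 kg + 1,805 kg + 418 kg = 2,417 kg (under)
Jan 2025–Mar 2025: 1,805 kg + 418 kg + 2,244 kg = 4,467 kg (under)
Feb 2025–Apr 2025: 418 kg + 2,244 kg + 1,858 kg = 4,520 kg (under)
No window exceeds 9,910 kg.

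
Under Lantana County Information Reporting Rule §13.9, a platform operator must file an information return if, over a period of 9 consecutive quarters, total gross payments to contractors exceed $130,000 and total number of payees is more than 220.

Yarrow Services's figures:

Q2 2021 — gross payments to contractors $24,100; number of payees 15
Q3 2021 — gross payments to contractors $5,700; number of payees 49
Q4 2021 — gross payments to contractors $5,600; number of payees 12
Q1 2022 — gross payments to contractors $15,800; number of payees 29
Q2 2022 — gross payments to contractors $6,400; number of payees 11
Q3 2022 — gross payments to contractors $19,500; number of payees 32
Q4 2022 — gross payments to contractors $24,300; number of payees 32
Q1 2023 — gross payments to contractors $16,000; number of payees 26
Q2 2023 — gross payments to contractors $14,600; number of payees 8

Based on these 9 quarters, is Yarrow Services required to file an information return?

Total gross payments to contractors: $24,100 + $5,700 + $5,600 + $15,800 + $6,400 + $19,500 + $24,300 + $16,000 + $14,600 = $132,000 (> $130,000).
Total number of payees: 15 + 49 + 12 + 29 + 11 + 32 + 32 + 26 + 8 = 214 (≤ 220).
The test is 'and': the rule requires both, and at least one is not exceeded.

No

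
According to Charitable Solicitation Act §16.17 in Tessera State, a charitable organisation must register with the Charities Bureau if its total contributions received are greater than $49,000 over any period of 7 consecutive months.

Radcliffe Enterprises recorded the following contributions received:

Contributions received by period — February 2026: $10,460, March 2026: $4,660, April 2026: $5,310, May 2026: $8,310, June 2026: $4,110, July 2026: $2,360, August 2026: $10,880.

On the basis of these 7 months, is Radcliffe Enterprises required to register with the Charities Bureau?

No

Total contributions received: $10,460 + $4,660 + $5,310 + $8,310 + $4,110 + $2,360 + $10,880 = $46,090.
$46,090 ≤ $49,000, so the threshold is not exceeded.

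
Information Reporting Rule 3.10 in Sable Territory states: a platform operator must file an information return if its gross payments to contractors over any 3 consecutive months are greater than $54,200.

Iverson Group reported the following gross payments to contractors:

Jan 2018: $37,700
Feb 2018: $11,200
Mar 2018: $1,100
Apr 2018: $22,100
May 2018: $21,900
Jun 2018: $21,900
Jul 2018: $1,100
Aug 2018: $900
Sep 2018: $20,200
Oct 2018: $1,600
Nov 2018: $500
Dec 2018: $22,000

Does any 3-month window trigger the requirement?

Jan 2018–Mar 2018: $37,700 + $11,200 + $1,100 = $50,000 (under)
Feb 2018–Apr 2018: $11,200 + $1,100 + $22,100 = $34,400 (under)
Mar 2018–May 2018: $1,100 + $22,100 + $21,900 = $45,100 (under)
Apr 2018–Jun 2018: $22,100 + $21,900 + $21,900 = $65,900 (over)
May 2018–Jul 2018: $21,900 + $21,900 + $1,100 = $44,900 (under)
Jun 2018–Aug 2018: $21,900 + $1,100 + $900 = $23,900 (under)
Jul 2018–Sep 2018: $1,100 + $900 + $20,200 = $22,200 (under)
Aug 2018–Oct 2018: $900 + $20,200 + $1,600 = $22,700 (under)
Sep 2018–Nov 2018: $20,200 + $1,600 + $500 = $22,300 (under)
Oct 2018–Dec 2018: $1,600 + $500 + $22,000 = $24,100 (under)
At least one window exceeds $54,200.

Yes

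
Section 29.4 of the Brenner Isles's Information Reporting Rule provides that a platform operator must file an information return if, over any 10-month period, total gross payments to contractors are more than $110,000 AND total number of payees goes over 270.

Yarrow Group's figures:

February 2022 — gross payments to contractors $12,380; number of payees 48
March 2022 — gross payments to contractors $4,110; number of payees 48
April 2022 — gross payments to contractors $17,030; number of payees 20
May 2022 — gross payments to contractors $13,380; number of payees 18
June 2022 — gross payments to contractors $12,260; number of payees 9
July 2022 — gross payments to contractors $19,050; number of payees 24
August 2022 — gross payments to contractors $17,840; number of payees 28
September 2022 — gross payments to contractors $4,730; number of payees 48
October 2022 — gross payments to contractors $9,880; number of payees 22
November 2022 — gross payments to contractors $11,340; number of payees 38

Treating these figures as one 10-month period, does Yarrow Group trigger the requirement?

Total gross payments to contractors: $12,380 + $4,110 + $17,030 + $13,380 + $12,260 + $19,050 + $17,840 + $4,730 + $9,880 + $11,340 = $122,000 (> $110,000).
Total number of payees: 48 + 48 + 20 + 18 + 9 + 24 + 28 + 48 + 22 + 38 = 303 (> 270).
The test is 'and': both thresholds are exceeded.

Yes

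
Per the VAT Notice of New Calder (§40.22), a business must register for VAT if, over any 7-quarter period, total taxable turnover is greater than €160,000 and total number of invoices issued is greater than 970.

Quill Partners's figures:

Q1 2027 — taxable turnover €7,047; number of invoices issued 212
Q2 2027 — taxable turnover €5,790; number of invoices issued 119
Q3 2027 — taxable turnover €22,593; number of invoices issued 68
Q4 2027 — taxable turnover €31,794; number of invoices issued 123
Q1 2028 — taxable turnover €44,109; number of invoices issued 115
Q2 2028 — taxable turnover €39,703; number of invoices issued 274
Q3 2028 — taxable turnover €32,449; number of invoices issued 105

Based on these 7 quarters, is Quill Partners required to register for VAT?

Yes

Total taxable turnover: €7,047 + €5,790 + €22,593 + €31,794 + €44,109 + €39,703 + €32,449 = €183,485 (> €160,000).
Total number of invoices issued: 212 + 119 + 68 + 123 + 115 + 274 + 105 = 1,016 (> 970).
The test is 'and': both thresholds are exceeded.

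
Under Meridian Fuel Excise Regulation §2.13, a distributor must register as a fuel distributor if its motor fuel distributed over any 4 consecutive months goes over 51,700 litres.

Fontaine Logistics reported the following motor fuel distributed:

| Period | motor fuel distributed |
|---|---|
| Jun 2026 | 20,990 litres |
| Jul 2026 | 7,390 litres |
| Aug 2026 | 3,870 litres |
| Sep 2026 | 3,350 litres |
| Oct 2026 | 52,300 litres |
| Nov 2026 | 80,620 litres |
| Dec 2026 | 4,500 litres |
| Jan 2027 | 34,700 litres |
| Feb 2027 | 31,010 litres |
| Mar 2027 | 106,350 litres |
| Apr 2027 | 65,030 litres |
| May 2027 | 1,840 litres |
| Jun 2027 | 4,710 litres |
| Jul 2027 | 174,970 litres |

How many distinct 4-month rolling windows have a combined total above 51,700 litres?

Jun 2026–Sep 2026: 20,990 litres + 7,390 litres + 3,870 litres + 3,350 litres = 35,600 litres (under)
Jul 2026–Oct 2026: 7,390 litres + 3,870 litres + 3,350 litres + 52,300 litres = 66,910 litres (over)
Aug 2026–Nov 2026: 3,870 litres + 3,350 litres + 52,300 litres + 80,620 litres = 140,140 litres (over)
Sep 2026–Dec 2026: 3,350 litres + 52,300 litres + 80,620 litres + 4,500 litres = 140,770 litres (over)
Oct 2026–Jan 2027: 52,300 litres + 80,620 litres + 4,500 litres + 34,700 litres = 172,120 litres (over)
Nov 2026–Feb 2027: 80,620 litres + 4,500 litres + 34,700 litres + 31,010 litres = 150,830 litres (over)
Dec 2026–Mar 2027: 4,500 litres + 34,700 litres + 31,010 litres + 106,350 litres = 176,560 litres (over)
Jan 2027–Apr 2027: 34,700 litres + 31,010 litres + 106,350 litres + 65,030 litres = 237,090 litres (over)
Feb 2027–May 2027: 31,010 litres + 106,350 litres + 65,030 litres + 1,840 litres = 204,230 litres (over)
Mar 2027–Jun 2027: 106,350 litres + 65,030 litres + 1,840 litres + 4,710 litres = 177,930 litres (over)
Apr 2027–Jul 2027: 65,030 litres + 1,840 litres + 4,710 litres + 174,970 litres = 246,550 litres (over)
10 windows exceed the threshold.

10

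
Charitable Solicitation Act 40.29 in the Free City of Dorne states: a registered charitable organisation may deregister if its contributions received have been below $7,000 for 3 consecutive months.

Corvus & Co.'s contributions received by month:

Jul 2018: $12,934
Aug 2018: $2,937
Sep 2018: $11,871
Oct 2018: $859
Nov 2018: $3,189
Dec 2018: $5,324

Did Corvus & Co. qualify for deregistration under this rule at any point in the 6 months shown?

Months below $7,000: Aug 2018, Oct 2018, Nov 2018, Dec 2018.
Longest run of consecutive months below the threshold: 3.
3 ≥ 3, so Corvus & Co. became eligible.

Yes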